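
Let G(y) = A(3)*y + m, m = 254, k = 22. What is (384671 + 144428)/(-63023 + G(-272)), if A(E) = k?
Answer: -529099/68753 ≈ -7.6956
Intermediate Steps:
A(E) = 22
G(y) = 254 + 22*y (G(y) = 22*y + 254 = 254 + 22*y)
(384671 + 144428)/(-63023 + G(-272)) = (384671 + 144428)/(-63023 + (254 + 22*(-272))) = 529099/(-63023 + (254 - 5984)) = 529099/(-63023 - 5730) = 529099/(-68753) = 529099*(-1/68753) = -529099/68753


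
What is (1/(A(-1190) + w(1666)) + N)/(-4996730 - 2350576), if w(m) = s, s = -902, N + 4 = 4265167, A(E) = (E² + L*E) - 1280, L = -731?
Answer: -9740813380705/16779836221248 ≈ -0.58051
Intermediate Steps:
A(E) = -1280 + E² - 731*E (A(E) = (E² - 731*E) - 1280 = -1280 + E² - 731*E)
N = 4265163 (N = -4 + 4265167 = 4265163)
w(m) = -902
(1/(A(-1190) + w(1666)) + N)/(-4996730 - 2350576) = (1/((-1280 + (-1190)² - 731*(-1190)) - 902) + 4265163)/(-4996730 - 2350576) = (1/((-1280 + 1416100 + 869890) - 902) + 4265163)/(-7347306) = (1/(2284710 - 902) + 4265163)*(-1/7347306) = (1/2283808 + 4265163)*(-1/7347306) = (9740813380705/2283808)*(-1/7347306) = -9740813380705/16779836221248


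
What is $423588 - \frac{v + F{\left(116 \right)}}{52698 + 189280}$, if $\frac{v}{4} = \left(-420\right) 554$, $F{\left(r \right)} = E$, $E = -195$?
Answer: $\frac{102499907979}{241978} \approx 4.2359 \cdot 10^{5}$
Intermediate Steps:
$F{\left(r \right)} = -195$
$v = -930720$ ($v = 4 \left(\left(-420\right) 554\right) = 4 \left(-232680\right) = -930720$)
$423588 - \frac{v + F{\left(116 \right)}}{52698 + 189280} = 423588 - \frac{-930720 - 195}{52698 + 189280} = 423588 - - \frac{930915}{241978} = 423588 + \frac{930915}{241978} = \frac{102499907979}{241978}$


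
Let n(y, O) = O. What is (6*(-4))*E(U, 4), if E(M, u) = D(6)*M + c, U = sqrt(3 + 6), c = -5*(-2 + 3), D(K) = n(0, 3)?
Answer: -96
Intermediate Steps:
D(K) = 3
c = -5 (c = -5*1 = -5)
U = 3 (U = sqrt(9) = 3)
E(M, u) = -5 + 3*M (E(M, u) = 3*M - 5 = -5 + 3*M)
(6*(-4))*E(U, 4) = (6*(-4))*(-5 + 3*3) = -24*(-5 + 9) = -24*4 = -96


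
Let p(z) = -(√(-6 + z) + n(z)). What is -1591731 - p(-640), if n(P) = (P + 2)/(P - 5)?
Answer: -1026665857/645 + I*√646 ≈ -1.5917e+6 + 25.417*I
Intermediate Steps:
n(P) = (2 + P)/(-5 + P)
p(z) = -√(-6 + z) - (2 + z)/(-5 + z) (p(z) = -(√(-6 + z) + (2 + z)/(-5 + z)) = -√(-6 + z) - (2 + z)/(-5 + z))
-1591731 - p(-640) = -1591731 - (-2 - 1*(-640) + √(-6 - 640)*(5 - 1*(-640)))/(-5 - 640) = -1591731 - (-2 + 640 + √(-646)*(5 + 640))/(-645) = -1591731 - (-1)*(-2 + 640 + (I*√646)*645)/645 = -1591731 - (-1)*(-2 + 640 + 645*I*√646)/645 = -1591731 - (-1)*(638 + 645*I*√646)/645 = -1591731 - (-638/645 - I*√646) = -1591731 + (638/645 + I*√646) = -1026665857/645 + I*√646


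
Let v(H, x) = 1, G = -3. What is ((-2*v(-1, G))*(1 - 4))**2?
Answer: 36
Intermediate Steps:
((-2*v(-1, G))*(1 - 4))**2 = ((-2*1)*(1 - 4))**2 = (-2*(-3))**2 = 6**2 = 36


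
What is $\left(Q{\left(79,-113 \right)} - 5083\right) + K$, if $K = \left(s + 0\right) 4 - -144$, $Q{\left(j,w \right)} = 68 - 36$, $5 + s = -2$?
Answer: $-4935$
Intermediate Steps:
$s = -7$ ($s = -5 - 2 = -7$)
$Q{\left(j,w \right)} = 32$
$K = 116$ ($K = \left(-7 + 0\right) 4 - -144 = \left(-7\right) 4 + 144 = -28 + 144 = 116$)
$\left(Q{\left(79,-113 \right)} - 5083\right) + K = \left(32 - 5083\right) + 116 = -5051 + 116 = -4935$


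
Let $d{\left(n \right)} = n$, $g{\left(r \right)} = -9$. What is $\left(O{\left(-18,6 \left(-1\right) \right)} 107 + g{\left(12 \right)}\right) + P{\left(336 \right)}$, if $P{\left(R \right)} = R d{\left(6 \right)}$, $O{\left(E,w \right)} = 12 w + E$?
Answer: $-7623$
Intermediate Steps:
$O{\left(E,w \right)} = E + 12 w$
$P{\left(R \right)} = 6 R$ ($P{\left(R \right)} = R 6 = 6 R$)
$\left(O{\left(-18,6 \left(-1\right) \right)} 107 + g{\left(12 \right)}\right) + P{\left(336 \right)} = \left(\left(-18 + 12 \cdot 6 \left(-1\right)\right) 107 - 9\right) + 6 \cdot 336 = \left(\left(-18 + 12 \left(-6\right)\right) 107 - 9\right) + 2016 = \left(\left(-18 - 72\right) 107 - 9\right) + 2016 = \left(\left(-90\right) 107 - 9\right) + 2016 = \left(-9630 - 9\right) + 2016 = -9639 + 2016 = -7623$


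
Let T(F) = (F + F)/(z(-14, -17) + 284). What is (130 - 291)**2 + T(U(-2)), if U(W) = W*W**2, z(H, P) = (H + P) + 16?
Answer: 6972733/269 ≈ 25921.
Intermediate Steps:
z(H, P) = 16 + H + P
U(W) = W**3
T(F) = 2*F/269 (T(F) = (F + F)/((16 - 14 - 17) + 284) = (2*F)/(-15 + 284) = (2*F)/269 = (2*F)*(1/269) = 2*F/269)
(130 - 291)**2 + T(U(-2)) = (130 - 291)**2 + (2/269)*(-2)**3 = (-161)**2 + (2/269)*(-8) = 25921 - 16/269 = 6972733/269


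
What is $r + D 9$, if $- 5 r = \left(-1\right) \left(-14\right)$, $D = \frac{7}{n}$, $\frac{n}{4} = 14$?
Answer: $- \frac{67}{40} \approx -1.675$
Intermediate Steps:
$n = 56$ ($n = 4 \cdot 14 = 56$)
$D = \frac{1}{8}$ ($D = \frac{7}{56} = 7 \cdot \frac{1}{56} = \frac{1}{8} \approx 0.125$)
$r = - \frac{14}{5}$ ($r = - \frac{\left(-1\right) \left(-14\right)}{5} = \left(- \frac{1}{5}\right) 14 = - \frac{14}{5} \approx -2.8$)
$r + D 9 = - \frac{14}{5} + \frac{1}{8} \cdot 9 = - \frac{14}{5} + \frac{9}{8} = - \frac{67}{40}$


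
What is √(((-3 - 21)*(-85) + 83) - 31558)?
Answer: 29*I*√35 ≈ 171.57*I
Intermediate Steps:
√(((-3 - 21)*(-85) + 83) - 31558) = √((-24*(-85) + 83) - 31558) = √((2040 + 83) - 31558) = √(2123 - 31558) = √(-29435) = 29*I*√35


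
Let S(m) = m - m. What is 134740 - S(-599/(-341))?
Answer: 134740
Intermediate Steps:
S(m) = 0
134740 - S(-599/(-341)) = 134740 - 1*0 = 134740 + 0 = 134740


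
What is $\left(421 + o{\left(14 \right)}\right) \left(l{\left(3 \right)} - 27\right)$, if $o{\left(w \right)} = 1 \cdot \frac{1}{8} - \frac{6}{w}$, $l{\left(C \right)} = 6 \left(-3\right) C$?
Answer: $- \frac{1908279}{56} \approx -34076.0$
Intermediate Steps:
$l{\left(C \right)} = - 18 C$
$o{\left(w \right)} = \frac{1}{8} - \frac{6}{w}$ ($o{\left(w \right)} = 1 \cdot \frac{1}{8} - \frac{6}{w} = \frac{1}{8} - \frac{6}{w}$)
$\left(421 + o{\left(14 \right)}\right) \left(l{\left(3 \right)} - 27\right) = \left(421 + \frac{-48 + 14}{8 \cdot 14}\right) \left(\left(-18\right) 3 - 27\right) = \left(421 + \frac{1}{8} \cdot \frac{1}{14} \left(-34\right)\right) \left(-54 - 27\right) = \left(421 - \frac{17}{56}\right) \left(-81\right) = \frac{23559}{56} \left(-81\right) = - \frac{1908279}{56}$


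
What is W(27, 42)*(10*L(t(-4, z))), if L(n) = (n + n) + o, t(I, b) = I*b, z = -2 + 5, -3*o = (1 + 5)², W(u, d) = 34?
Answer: -12240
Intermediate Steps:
o = -12 (o = -(1 + 5)²/3 = -⅓*6² = -⅓*36 = -12)
z = 3
L(n) = -12 + 2*n (L(n) = (n + n) - 12 = 2*n - 12 = -12 + 2*n)
W(27, 42)*(10*L(t(-4, z))) = 34*(10*(-12 + 2*(-4*3))) = 34*(10*(-12 + 2*(-12))) = 34*(10*(-12 - 24)) = 34*(10*(-36)) = 34*(-360) = -12240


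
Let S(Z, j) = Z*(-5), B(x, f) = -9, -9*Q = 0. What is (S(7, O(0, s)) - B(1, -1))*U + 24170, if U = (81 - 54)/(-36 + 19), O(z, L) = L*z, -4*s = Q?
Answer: 411592/17 ≈ 24211.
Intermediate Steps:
Q = 0 (Q = -1/9*0 = 0)
s = 0 (s = -1/4*0 = 0)
S(Z, j) = -5*Z
U = -27/17 (U = 27/(-17) = 27*(-1/17) = -27/17 ≈ -1.5882)
(S(7, O(0, s)) - B(1, -1))*U + 24170 = (-5*7 - 1*(-9))*(-27/17) + 24170 = (-35 + 9)*(-27/17) + 24170 = -26*(-27/17) + 24170 = 702/17 + 24170 = 411592/17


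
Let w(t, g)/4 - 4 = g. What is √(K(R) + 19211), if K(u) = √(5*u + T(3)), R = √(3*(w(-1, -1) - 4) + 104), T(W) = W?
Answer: √(19211 + √(3 + 40*√2)) ≈ 138.63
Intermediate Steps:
w(t, g) = 16 + 4*g
R = 8*√2 (R = √(3*((16 + 4*(-1)) - 4) + 104) = √(3*((16 - 4) - 4) + 104) = √(3*(12 - 4) + 104) = √(3*8 + 104) = √(24 + 104) = √128 = 8*√2 ≈ 11.314)
K(u) = √(3 + 5*u) (K(u) = √(5*u + 3) = √(3 + 5*u))
√(K(R) + 19211) = √(√(3 + 5*(8*√2)) + 19211) = √(√(3 + 40*√2) + 19211) = √(19211 + √(3 + 40*√2))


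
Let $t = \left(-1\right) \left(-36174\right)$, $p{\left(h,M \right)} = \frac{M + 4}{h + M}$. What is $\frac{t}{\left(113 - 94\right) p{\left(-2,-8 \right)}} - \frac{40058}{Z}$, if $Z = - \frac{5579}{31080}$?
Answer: $\frac{3451369575}{15143} \approx 2.2792 \cdot 10^{5}$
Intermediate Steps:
$p{\left(h,M \right)} = \frac{4 + M}{M + h}$
$Z = - \frac{797}{4440}$ ($Z = \left(-5579\right) \frac{1}{31080} = - \frac{797}{4440} \approx -0.1795$)
$t = 36174$
$\frac{t}{\left(113 - 94\right) p{\left(-2,-8 \right)}} - \frac{40058}{Z} = \frac{36174}{\left(113 - 94\right) \frac{4 - 8}{-8 - 2}} - \frac{40058}{- \frac{797}{4440}} = \frac{36174}{19 \frac{1}{-10} \left(-4\right)} - - \frac{177857520}{797} = \frac{36174}{19 \left(\left(- \frac{1}{10}\right) \left(-4\right)\right)} + \frac{177857520}{797} = \frac{36174}{19 \cdot \frac{2}{5}} + \frac{177857520}{797} = \frac{36174}{\frac{38}{5}} + \frac{177857520}{797} = 36174 \cdot \frac{5}{38} + \frac{177857520}{797} = \frac{90435}{19} + \frac{177857520}{797} = \frac{3451369575}{15143}$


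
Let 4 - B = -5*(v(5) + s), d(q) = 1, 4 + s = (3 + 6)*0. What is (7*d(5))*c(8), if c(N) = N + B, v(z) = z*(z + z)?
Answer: 1694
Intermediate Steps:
s = -4 (s = -4 + (3 + 6)*0 = -4 + 9*0 = -4 + 0 = -4)
v(z) = 2*z² (v(z) = z*(2*z) = 2*z²)
B = 234 (B = 4 - (-5)*(2*5² - 4) = 4 - (-5)*(2*25 - 4) = 4 - (-5)*(50 - 4) = 4 - (-5)*46 = 4 - 1*(-230) = 4 + 230 = 234)
c(N) = 234 + N (c(N) = N + 234 = 234 + N)
(7*d(5))*c(8) = (7*1)*(234 + 8) = 7*242 = 1694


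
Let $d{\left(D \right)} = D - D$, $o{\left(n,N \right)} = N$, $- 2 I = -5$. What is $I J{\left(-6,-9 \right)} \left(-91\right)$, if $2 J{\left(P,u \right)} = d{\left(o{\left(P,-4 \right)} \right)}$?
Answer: $0$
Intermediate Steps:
$I = \frac{5}{2}$ ($I = \left(- \frac{1}{2}\right) \left(-5\right) = \frac{5}{2} \approx 2.5$)
$d{\left(D \right)} = 0$
$J{\left(P,u \right)} = 0$ ($J{\left(P,u \right)} = \frac{1}{2} \cdot 0 = 0$)
$I J{\left(-6,-9 \right)} \left(-91\right) = \frac{5}{2} \cdot 0 \left(-91\right) = 0 \left(-91\right) = 0$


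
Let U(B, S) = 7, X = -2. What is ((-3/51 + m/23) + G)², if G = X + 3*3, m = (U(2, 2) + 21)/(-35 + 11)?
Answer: 261307225/5503716 ≈ 47.478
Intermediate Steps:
m = -7/6 (m = (7 + 21)/(-35 + 11) = 28/(-24) = 28*(-1/24) = -7/6 ≈ -1.1667)
G = 7 (G = -2 + 3*3 = -2 + 9 = 7)
((-3/51 + m/23) + G)² = ((-3/51 - 7/6/23) + 7)² = ((-3*1/51 - 7/6*1/23) + 7)² = ((-1/17 - 7/138) + 7)² = (-257/2346 + 7)² = (16165/2346)² = 261307225/5503716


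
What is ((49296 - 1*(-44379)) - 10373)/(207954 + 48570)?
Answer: 41651/128262 ≈ 0.32473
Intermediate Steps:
((49296 - 1*(-44379)) - 10373)/(207954 + 48570) = ((49296 + 44379) - 10373)/256524 = (93675 - 10373)*(1/256524) = 83302*(1/256524) = 41651/128262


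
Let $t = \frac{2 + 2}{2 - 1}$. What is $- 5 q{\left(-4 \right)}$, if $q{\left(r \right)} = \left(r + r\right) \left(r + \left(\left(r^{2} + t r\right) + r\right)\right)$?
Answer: $-320$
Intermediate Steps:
$t = 4$ ($t = \frac{4}{1} = 4 \cdot 1 = 4$)
$q{\left(r \right)} = 2 r \left(r^{2} + 6 r\right)$ ($q{\left(r \right)} = \left(r + r\right) \left(r + \left(\left(r^{2} + 4 r\right) + r\right)\right) = 2 r \left(r + \left(r^{2} + 5 r\right)\right) = 2 r \left(r^{2} + 6 r\right)$)
$- 5 q{\left(-4 \right)} = - 5 \cdot 2 \left(-4\right)^{2} \left(6 - 4\right) = - 5 \cdot 2 \cdot 16 \cdot 2 = \left(-5\right) 64 = -320$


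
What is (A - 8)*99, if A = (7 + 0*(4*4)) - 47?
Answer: -4752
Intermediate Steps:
A = -40 (A = (7 + 0*16) - 47 = (7 + 0) - 47 = 7 - 47 = -40)
(A - 8)*99 = (-40 - 8)*99 = -48*99 = -4752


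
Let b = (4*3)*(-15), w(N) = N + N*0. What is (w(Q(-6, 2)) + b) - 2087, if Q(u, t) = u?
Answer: -2273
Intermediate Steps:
w(N) = N (w(N) = N + 0 = N)
b = -180 (b = 12*(-15) = -180)
(w(Q(-6, 2)) + b) - 2087 = (-6 - 180) - 2087 = -186 - 2087 = -2273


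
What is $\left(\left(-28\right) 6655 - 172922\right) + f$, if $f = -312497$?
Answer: $-671759$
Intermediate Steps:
$\left(\left(-28\right) 6655 - 172922\right) + f = \left(\left(-28\right) 6655 - 172922\right) - 312497 = \left(-186340 - 172922\right) - 312497 = -359262 - 312497 = -671759$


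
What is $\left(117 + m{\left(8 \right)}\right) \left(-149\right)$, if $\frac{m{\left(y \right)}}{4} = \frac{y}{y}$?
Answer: $-18029$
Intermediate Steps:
$m{\left(y \right)} = 4$ ($m{\left(y \right)} = 4 \frac{y}{y} = 4 \cdot 1 = 4$)
$\left(117 + m{\left(8 \right)}\right) \left(-149\right) = \left(117 + 4\right) \left(-149\right) = 121 \left(-149\right) = -18029$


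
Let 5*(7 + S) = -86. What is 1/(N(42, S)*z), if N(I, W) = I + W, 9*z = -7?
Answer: -45/623 ≈ -0.072231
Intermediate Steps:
S = -121/5 (S = -7 + (1/5)*(-86) = -7 - 86/5 = -121/5 ≈ -24.200)
z = -7/9 (z = (1/9)*(-7) = -7/9 ≈ -0.77778)
1/(N(42, S)*z) = 1/((42 - 121/5)*(-7/9)) = 1/((89/5)*(-7/9)) = 1/(-623/45) = -45/623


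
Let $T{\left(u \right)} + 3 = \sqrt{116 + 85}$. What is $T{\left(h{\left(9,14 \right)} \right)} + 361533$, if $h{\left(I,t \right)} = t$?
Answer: $361530 + \sqrt{201} \approx 3.6154 \cdot 10^{5}$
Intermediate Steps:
$T{\left(u \right)} = -3 + \sqrt{201}$ ($T{\left(u \right)} = -3 + \sqrt{116 + 85} = -3 + \sqrt{201}$)
$T{\left(h{\left(9,14 \right)} \right)} + 361533 = \left(-3 + \sqrt{201}\right) + 361533 = 361530 + \sqrt{201}$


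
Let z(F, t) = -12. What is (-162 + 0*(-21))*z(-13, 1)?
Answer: 1944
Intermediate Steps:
(-162 + 0*(-21))*z(-13, 1) = (-162 + 0*(-21))*(-12) = (-162 + 0)*(-12) = -162*(-12) = 1944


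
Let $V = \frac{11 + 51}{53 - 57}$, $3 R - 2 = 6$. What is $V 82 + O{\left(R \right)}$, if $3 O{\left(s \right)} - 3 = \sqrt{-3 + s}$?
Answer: $-1270 + \frac{i \sqrt{3}}{9} \approx -1270.0 + 0.19245 i$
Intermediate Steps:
$R = \frac{8}{3}$ ($R = \frac{2}{3} + \frac{1}{3} \cdot 6 = \frac{2}{3} + 2 = \frac{8}{3} \approx 2.6667$)
$O{\left(s \right)} = 1 + \frac{\sqrt{-3 + s}}{3}$
$V = - \frac{31}{2}$ ($V = \frac{62}{-4} = 62 \left(- \frac{1}{4}\right) = - \frac{31}{2} \approx -15.5$)
$V 82 + O{\left(R \right)} = \left(- \frac{31}{2}\right) 82 + \left(1 + \frac{\sqrt{-3 + \frac{8}{3}}}{3}\right) = -1271 + \left(1 + \frac{\sqrt{- \frac{1}{3}}}{3}\right) = -1271 + \left(1 + \frac{\frac{1}{3} i \sqrt{3}}{3}\right) = -1271 + \left(1 + \frac{i \sqrt{3}}{9}\right) = -1270 + \frac{i \sqrt{3}}{9}$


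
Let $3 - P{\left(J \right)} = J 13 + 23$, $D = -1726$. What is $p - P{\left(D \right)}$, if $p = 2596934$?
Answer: $2574516$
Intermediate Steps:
$P{\left(J \right)} = -20 - 13 J$ ($P{\left(J \right)} = 3 - \left(J 13 + 23\right) = 3 - \left(13 J + 23\right) = 3 - \left(23 + 13 J\right) = -20 - 13 J$)
$p - P{\left(D \right)} = 2596934 - \left(-20 - -22438\right) = 2596934 - \left(-20 + 22438\right) = 2596934 - 22418 = 2574516$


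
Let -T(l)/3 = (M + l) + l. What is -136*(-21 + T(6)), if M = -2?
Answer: 6936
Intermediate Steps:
T(l) = 6 - 6*l (T(l) = -3*((-2 + l) + l) = -3*(-2 + 2*l) = 6 - 6*l)
-136*(-21 + T(6)) = -136*(-21 + (6 - 6*6)) = -136*(-21 + (6 - 36)) = -136*(-21 - 30) = -136*(-51) = 6936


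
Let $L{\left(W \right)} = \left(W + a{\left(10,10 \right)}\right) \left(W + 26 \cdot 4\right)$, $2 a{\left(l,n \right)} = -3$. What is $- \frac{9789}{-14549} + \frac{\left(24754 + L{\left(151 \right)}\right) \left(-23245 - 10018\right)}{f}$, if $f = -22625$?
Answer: $\frac{60857775697661}{658342250} \approx 92441.0$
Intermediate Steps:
$a{\left(l,n \right)} = - \frac{3}{2}$ ($a{\left(l,n \right)} = \frac{1}{2} \left(-3\right) = - \frac{3}{2}$)
$L{\left(W \right)} = \left(104 + W\right) \left(- \frac{3}{2} + W\right)$ ($L{\left(W \right)} = \left(W - \frac{3}{2}\right) \left(W + 26 \cdot 4\right) = \left(- \frac{3}{2} + W\right) \left(W + 104\right) = \left(- \frac{3}{2} + W\right) \left(104 + W\right) = \left(104 + W\right) \left(- \frac{3}{2} + W\right)$)
$- \frac{9789}{-14549} + \frac{\left(24754 + L{\left(151 \right)}\right) \left(-23245 - 10018\right)}{f} = - \frac{9789}{-14549} + \frac{\left(24754 + \left(-156 + 151^{2} + \frac{205}{2} \cdot 151\right)\right) \left(-23245 - 10018\right)}{-22625} = \left(-9789\right) \left(- \frac{1}{14549}\right) + \left(24754 + \left(-156 + 22801 + \frac{30955}{2}\right)\right) \left(-33263\right) \left(- \frac{1}{22625}\right) = \frac{9789}{14549} + \left(24754 + \frac{76245}{2}\right) \left(-33263\right) \left(- \frac{1}{22625}\right) = \frac{9789}{14549} + \frac{125753}{2} \left(-33263\right) \left(- \frac{1}{22625}\right) = \frac{9789}{14549} - - \frac{4182922039}{45250} = \frac{9789}{14549} + \frac{4182922039}{45250} = \frac{60857775697661}{658342250}$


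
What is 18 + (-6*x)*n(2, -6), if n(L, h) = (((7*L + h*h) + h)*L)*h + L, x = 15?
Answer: 47358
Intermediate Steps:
n(L, h) = L + L*h*(h + h**2 + 7*L) (n(L, h) = (((7*L + h**2) + h)*L)*h + L = (((h**2 + 7*L) + h)*L)*h + L = ((h + h**2 + 7*L)*L)*h + L = (L*(h + h**2 + 7*L))*h + L = L*h*(h + h**2 + 7*L) + L = L + L*h*(h + h**2 + 7*L))
18 + (-6*x)*n(2, -6) = 18 + (-6*15)*(2*(1 + (-6)**2 + (-6)**3 + 7*2*(-6))) = 18 - 180*(1 + 36 - 216 - 84) = 18 - 180*(-263) = 18 - 90*(-526) = 18 + 47340 = 47358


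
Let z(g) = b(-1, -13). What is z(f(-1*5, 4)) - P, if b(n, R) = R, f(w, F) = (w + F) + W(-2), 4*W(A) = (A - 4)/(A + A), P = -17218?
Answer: 17205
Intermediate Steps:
W(A) = (-4 + A)/(8*A) (W(A) = ((A - 4)/(A + A))/4 = ((-4 + A)/((2*A)))/4 = ((-4 + A)*(1/(2*A)))/4 = ((-4 + A)/(2*A))/4 = (-4 + A)/(8*A))
f(w, F) = 3/8 + F + w (f(w, F) = (w + F) + (⅛)*(-4 - 2)/(-2) = (F + w) + (⅛)*(-½)*(-6) = (F + w) + 3/8 = 3/8 + F + w)
z(g) = -13
z(f(-1*5, 4)) - P = -13 - 1*(-17218) = -13 + 17218 = 17205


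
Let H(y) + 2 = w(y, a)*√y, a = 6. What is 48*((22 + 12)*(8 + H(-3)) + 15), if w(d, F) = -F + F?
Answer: 10512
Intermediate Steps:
w(d, F) = 0
H(y) = -2 (H(y) = -2 + 0*√y = -2 + 0 = -2)
48*((22 + 12)*(8 + H(-3)) + 15) = 48*((22 + 12)*(8 - 2) + 15) = 48*(34*6 + 15) = 48*(204 + 15) = 48*219 = 10512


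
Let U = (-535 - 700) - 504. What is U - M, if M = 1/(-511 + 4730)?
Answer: -7336842/4219 ≈ -1739.0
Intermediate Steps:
M = 1/4219 ≈ 0.00023702
U = -1739 (U = -1235 - 504 = -1739)
U - M = -1739 - 1*1/4219 = -1739 - 1/4219 = -7336842/4219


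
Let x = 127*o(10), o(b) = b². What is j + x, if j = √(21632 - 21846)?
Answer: 12700 + I*√214 ≈ 12700.0 + 14.629*I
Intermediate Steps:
j = I*√214 (j = √(-214) = I*√214 ≈ 14.629*I)
x = 12700 (x = 127*10² = 127*100 = 12700)
j + x = I*√214 + 12700 = 12700 + I*√214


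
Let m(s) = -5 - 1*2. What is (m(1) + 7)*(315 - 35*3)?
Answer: 0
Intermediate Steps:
m(s) = -7 (m(s) = -5 - 2 = -7)
(m(1) + 7)*(315 - 35*3) = (-7 + 7)*(315 - 35*3) = 0*(315 - 105) = 0*210 = 0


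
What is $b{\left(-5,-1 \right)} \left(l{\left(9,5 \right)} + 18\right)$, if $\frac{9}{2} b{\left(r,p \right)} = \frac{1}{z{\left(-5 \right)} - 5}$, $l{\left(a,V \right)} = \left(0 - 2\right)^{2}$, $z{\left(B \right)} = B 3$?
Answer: $- \frac{11}{45} \approx -0.24444$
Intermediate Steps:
$z{\left(B \right)} = 3 B$
$l{\left(a,V \right)} = 4$ ($l{\left(a,V \right)} = \left(-2\right)^{2} = 4$)
$b{\left(r,p \right)} = - \frac{1}{90}$ ($b{\left(r,p \right)} = \frac{2}{9 \left(3 \left(-5\right) - 5\right)} = \frac{2}{9 \left(-15 - 5\right)} = \frac{2}{9 \left(-20\right)} = \frac{2}{9} \left(- \frac{1}{20}\right) = - \frac{1}{90}$)
$b{\left(-5,-1 \right)} \left(l{\left(9,5 \right)} + 18\right) = - \frac{4 + 18}{90} = \left(- \frac{1}{90}\right) 22 = - \frac{11}{45}$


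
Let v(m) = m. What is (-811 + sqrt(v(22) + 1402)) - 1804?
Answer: -2615 + 4*sqrt(89) ≈ -2577.3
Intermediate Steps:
(-811 + sqrt(v(22) + 1402)) - 1804 = (-811 + sqrt(22 + 1402)) - 1804 = (-811 + sqrt(1424)) - 1804 = (-811 + 4*sqrt(89)) - 1804 = -2615 + 4*sqrt(89)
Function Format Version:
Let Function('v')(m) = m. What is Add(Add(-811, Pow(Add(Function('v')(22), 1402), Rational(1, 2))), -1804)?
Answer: Add(-2615, Mul(4, Pow(89, Rational(1, 2)))) ≈ -2577.3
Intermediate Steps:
Add(Add(-811, Pow(Add(Function('v')(22), 1402), Rational(1, 2))), -1804) = Add(Add(-811, Pow(Add(22, 1402), Rational(1, 2))), -1804) = Add(Add(-811, Pow(1424, Rational(1, 2))), -1804) = Add(Add(-811, Mul(4, Pow(89, Rational(1, 2)))), -1804) = Add(-2615, Mul(4, Pow(89, Rational(1, 2))))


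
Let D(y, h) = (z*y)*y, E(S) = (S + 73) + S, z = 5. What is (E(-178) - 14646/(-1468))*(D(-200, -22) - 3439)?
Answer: -39390627839/734 ≈ -5.3666e+7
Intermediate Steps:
E(S) = 73 + 2*S (E(S) = (73 + S) + S = 73 + 2*S)
D(y, h) = 5*y² (D(y, h) = (5*y)*y = 5*y²)
(E(-178) - 14646/(-1468))*(D(-200, -22) - 3439) = ((73 + 2*(-178)) - 14646/(-1468))*(5*(-200)² - 3439) = ((73 - 356) - 14646*(-1/1468))*(5*40000 - 3439) = (-283 + 7323/734)*(200000 - 3439) = -200399/734*196561 = -39390627839/734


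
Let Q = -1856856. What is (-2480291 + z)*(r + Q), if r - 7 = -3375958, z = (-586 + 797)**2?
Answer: 12745914306390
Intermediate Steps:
z = 44521 (z = 211**2 = 44521)
r = -3375951 (r = 7 - 3375958 = -3375951)
(-2480291 + z)*(r + Q) = (-2480291 + 44521)*(-3375951 - 1856856) = -2435770*(-5232807) = 12745914306390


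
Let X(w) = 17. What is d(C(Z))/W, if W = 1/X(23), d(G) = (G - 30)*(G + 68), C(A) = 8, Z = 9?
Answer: -28424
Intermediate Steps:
d(G) = (-30 + G)*(68 + G)
W = 1/17 ≈ 0.058824
d(C(Z))/W = (-2040 + 8**2 + 38*8)/(1/17) = (-2040 + 64 + 304)*17 = -1672*17 = -28424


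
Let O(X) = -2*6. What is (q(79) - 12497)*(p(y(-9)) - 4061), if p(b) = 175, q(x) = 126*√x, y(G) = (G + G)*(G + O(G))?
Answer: 48563342 - 489636*√79 ≈ 4.4211e+7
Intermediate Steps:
O(X) = -12
y(G) = 2*G*(-12 + G) (y(G) = (G + G)*(G - 12) = (2*G)*(-12 + G) = 2*G*(-12 + G))
(q(79) - 12497)*(p(y(-9)) - 4061) = (126*√79 - 12497)*(175 - 4061) = (-12497 + 126*√79)*(-3886) = 48563342 - 489636*√79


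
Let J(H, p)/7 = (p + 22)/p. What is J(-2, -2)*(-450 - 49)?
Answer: 34930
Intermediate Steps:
J(H, p) = 7*(22 + p)/p (J(H, p) = 7*((p + 22)/p) = 7*((22 + p)/p) = 7*(22 + p)/p)
J(-2, -2)*(-450 - 49) = (7 + 154/(-2))*(-450 - 49) = (7 + 154*(-1/2))*(-499) = (7 - 77)*(-499) = -70*(-499) = 34930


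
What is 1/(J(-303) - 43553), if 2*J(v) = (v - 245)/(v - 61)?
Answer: -182/7926509 ≈ -2.2961e-5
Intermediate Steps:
J(v) = (-245 + v)/(2*(-61 + v)) (J(v) = ((v - 245)/(v - 61))/2 = ((-245 + v)/(-61 + v))/2 = (-245 + v)/(2*(-61 + v)))
1/(J(-303) - 43553) = 1/((-245 - 303)/(2*(-61 - 303)) - 43553) = 1/((½)*(-548)/(-364) - 43553) = 1/((½)*(-1/364)*(-548) - 43553) = 1/(137/182 - 43553) = 1/(-7926509/182) = -182/7926509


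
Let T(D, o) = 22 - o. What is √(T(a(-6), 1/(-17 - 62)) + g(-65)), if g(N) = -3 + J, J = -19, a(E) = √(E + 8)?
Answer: √79/79 ≈ 0.11251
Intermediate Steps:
a(E) = √(8 + E)
g(N) = -22 (g(N) = -3 - 19 = -22)
√(T(a(-6), 1/(-17 - 62)) + g(-65)) = √((22 - 1/(-17 - 62)) - 22) = √((22 - 1/(-79)) - 22) = √((22 - 1*(-1/79)) - 22) = √((22 + 1/79) - 22) = √(1739/79 - 22) = √(1/79) = √79/79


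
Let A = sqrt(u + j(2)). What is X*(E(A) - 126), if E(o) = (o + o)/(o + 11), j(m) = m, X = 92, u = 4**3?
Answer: -59064/5 + 184*sqrt(66)/5 ≈ -11514.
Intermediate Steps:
u = 64
A = sqrt(66) (A = sqrt(64 + 2) = sqrt(66) ≈ 8.1240)
E(o) = 2*o/(11 + o) (E(o) = (2*o)/(11 + o) = 2*o/(11 + o))
X*(E(A) - 126) = 92*(2*sqrt(66)/(11 + sqrt(66)) - 126) = 92*(-126 + 2*sqrt(66)/(11 + sqrt(66))) = -11592 + 184*sqrt(66)/(11 + sqrt(66))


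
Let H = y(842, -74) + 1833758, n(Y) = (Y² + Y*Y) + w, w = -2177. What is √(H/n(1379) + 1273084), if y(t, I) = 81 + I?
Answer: √81751257085478673/253407 ≈ 1128.3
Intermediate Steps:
n(Y) = -2177 + 2*Y² (n(Y) = (Y² + Y*Y) - 2177 = (Y² + Y²) - 2177 = 2*Y² - 2177 = -2177 + 2*Y²)
H = 1833765 (H = (81 - 74) + 1833758 = 7 + 1833758 = 1833765)
√(H/n(1379) + 1273084) = √(1833765/(-2177 + 2*1379²) + 1273084) = √(1833765/(-2177 + 2*1901641) + 1273084) = √(1833765/(-2177 + 3803282) + 1273084) = √(1833765/3801105 + 1273084) = √(1833765*(1/3801105) + 1273084) = √(122251/253407 + 1273084) = √(322608519439/253407) = √81751257085478673/253407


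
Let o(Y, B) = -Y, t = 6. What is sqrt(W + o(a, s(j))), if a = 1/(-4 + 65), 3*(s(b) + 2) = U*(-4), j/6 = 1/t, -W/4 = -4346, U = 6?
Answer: sqrt(64685803)/61 ≈ 131.85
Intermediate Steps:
W = 17384 (W = -4*(-4346) = 17384)
j = 1 (j = 6/6 = 6*(1/6) = 1)
s(b) = -10 (s(b) = -2 + (6*(-4))/3 = -2 + (1/3)*(-24) = -2 - 8 = -10)
a = 1/61 ≈ 0.016393
sqrt(W + o(a, s(j))) = sqrt(17384 - 1*1/61) = sqrt(17384 - 1/61) = sqrt(1060423/61) = sqrt(64685803)/61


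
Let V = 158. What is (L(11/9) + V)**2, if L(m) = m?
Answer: 2053489/81 ≈ 25352.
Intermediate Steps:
(L(11/9) + V)**2 = (11/9 + 158)**2 = (1433/9)**2 = 2053489/81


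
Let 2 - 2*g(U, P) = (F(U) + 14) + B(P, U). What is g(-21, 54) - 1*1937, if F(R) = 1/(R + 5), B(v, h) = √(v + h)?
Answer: -62175/32 - √33/2 ≈ -1945.8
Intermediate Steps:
B(v, h) = √(h + v)
F(R) = 1/(5 + R)
g(U, P) = -6 - 1/(2*(5 + U)) - √(P + U)/2 (g(U, P) = 1 - ((1/(5 + U) + 14) + √(U + P))/2 = 1 - ((14 + 1/(5 + U)) + √(P + U))/2 = 1 - (14 + 1/(5 + U) + √(P + U))/2 = 1 + (-7 - 1/(2*(5 + U)) - √(P + U)/2) = -6 - 1/(2*(5 + U)) - √(P + U)/2)
g(-21, 54) - 1*1937 = (-1 + (-12 - √(54 - 21))*(5 - 21))/(2*(5 - 21)) - 1*1937 = (½)*(-1 + (-12 - √33)*(-16))/(-16) - 1937 = (½)*(-1/16)*(-1 + (192 + 16*√33)) - 1937 = (½)*(-1/16)*(191 + 16*√33) - 1937 = (-191/32 - √33/2) - 1937 = -62175/32 - √33/2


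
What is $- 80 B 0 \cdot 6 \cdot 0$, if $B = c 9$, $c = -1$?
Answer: $0$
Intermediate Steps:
$B = -9$ ($B = \left(-1\right) 9 = -9$)
$- 80 B 0 \cdot 6 \cdot 0 = \left(-80\right) \left(-9\right) 0 \cdot 6 \cdot 0 = 720 \cdot 0 \cdot 0 = 720 \cdot 0 = 0$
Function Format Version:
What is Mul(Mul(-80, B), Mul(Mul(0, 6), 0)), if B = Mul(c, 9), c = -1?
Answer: 0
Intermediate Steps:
B = -9 (B = Mul(-1, 9) = -9)
Mul(Mul(-80, B), Mul(Mul(0, 6), 0)) = Mul(Mul(-80, -9), Mul(Mul(0, 6), 0)) = Mul(720, Mul(0, 0)) = Mul(720, 0) = 0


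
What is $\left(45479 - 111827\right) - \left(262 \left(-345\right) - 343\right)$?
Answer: $24385$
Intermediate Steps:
$\left(45479 - 111827\right) - \left(262 \left(-345\right) - 343\right) = \left(45479 - 111827\right) - \left(-90390 - 343\right) = -66348 - -90733 = -66348 + 90733 = 24385$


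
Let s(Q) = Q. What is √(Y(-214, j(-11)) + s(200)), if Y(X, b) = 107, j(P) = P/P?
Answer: √307 ≈ 17.521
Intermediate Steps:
j(P) = 1
√(Y(-214, j(-11)) + s(200)) = √(107 + 200) = √307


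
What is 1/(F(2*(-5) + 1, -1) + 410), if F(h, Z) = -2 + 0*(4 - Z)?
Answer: 1/408 ≈ 0.0024510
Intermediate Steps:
F(h, Z) = -2 (F(h, Z) = -2 + 0 = -2)
1/(F(2*(-5) + 1, -1) + 410) = 1/(-2 + 410) = 1/408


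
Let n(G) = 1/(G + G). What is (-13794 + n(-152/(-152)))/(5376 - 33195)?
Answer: 27587/55638 ≈ 0.49583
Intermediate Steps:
n(G) = 1/(2*G)
(-13794 + n(-152/(-152)))/(5376 - 33195) = (-13794 + 1/(2*((-152/(-152)))))/(5376 - 33195) = (-13794 + 1/(2*((-152*(-1/152)))))/(-27819) = (-13794 + (½)/1)*(-1/27819) = (-13794 + (½)*1)*(-1/27819) = (-13794 + ½)*(-1/27819) = -27587/2*(-1/27819) = 27587/55638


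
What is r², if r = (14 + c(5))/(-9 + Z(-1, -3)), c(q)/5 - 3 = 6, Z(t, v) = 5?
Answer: 3481/16 ≈ 217.56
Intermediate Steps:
c(q) = 45 (c(q) = 15 + 5*6 = 15 + 30 = 45)
r = -59/4 (r = (14 + 45)/(-9 + 5) = 59/(-4) = 59*(-¼) = -59/4 ≈ -14.750)
r² = (-59/4)² = 3481/16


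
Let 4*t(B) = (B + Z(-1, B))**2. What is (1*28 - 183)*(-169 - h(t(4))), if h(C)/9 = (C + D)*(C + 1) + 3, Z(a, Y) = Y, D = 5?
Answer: 528395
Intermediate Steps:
t(B) = B**2 (t(B) = (B + B)**2/4 = (2*B)**2/4 = (4*B**2)/4 = B**2)
h(C) = 27 + 9*(1 + C)*(5 + C) (h(C) = 9*((C + 5)*(C + 1) + 3) = 9*((5 + C)*(1 + C) + 3) = 9*((1 + C)*(5 + C) + 3) = 9*(3 + (1 + C)*(5 + C)) = 27 + 9*(1 + C)*(5 + C))
(1*28 - 183)*(-169 - h(t(4))) = (1*28 - 183)*(-169 - (72 + 9*(4**2)**2 + 54*4**2)) = (28 - 183)*(-169 - (72 + 9*16**2 + 54*16)) = -155*(-169 - (72 + 9*256 + 864)) = -155*(-169 - (72 + 2304 + 864)) = -155*(-169 - 1*3240) = -155*(-169 - 3240) = -155*(-3409) = 528395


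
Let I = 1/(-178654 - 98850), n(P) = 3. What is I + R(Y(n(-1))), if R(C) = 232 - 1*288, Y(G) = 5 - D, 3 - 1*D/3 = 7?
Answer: -15540225/277504 ≈ -56.000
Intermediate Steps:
D = -12 (D = 9 - 3*7 = 9 - 21 = -12)
Y(G) = 17 (Y(G) = 5 - 1*(-12) = 5 + 12 = 17)
I = -1/277504 (I = 1/(-277504) = -1/277504 ≈ -3.6036e-6)
R(C) = -56 (R(C) = 232 - 288 = -56)
I + R(Y(n(-1))) = -1/277504 - 56 = -15540225/277504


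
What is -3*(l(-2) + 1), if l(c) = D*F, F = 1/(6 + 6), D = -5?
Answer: -7/4 ≈ -1.7500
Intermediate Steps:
F = 1/12 ≈ 0.083333
l(c) = -5/12 (l(c) = -5*1/12 = -5/12)
-3*(l(-2) + 1) = -3*(-5/12 + 1) = -3*7/12 = -7/4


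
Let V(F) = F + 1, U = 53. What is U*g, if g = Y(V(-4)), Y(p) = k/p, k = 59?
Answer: -3127/3 ≈ -1042.3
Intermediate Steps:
V(F) = 1 + F
Y(p) = 59/p
g = -59/3 (g = 59/(1 - 4) = 59/(-3) = 59*(-⅓) = -59/3 ≈ -19.667)
U*g = 53*(-59/3) = -3127/3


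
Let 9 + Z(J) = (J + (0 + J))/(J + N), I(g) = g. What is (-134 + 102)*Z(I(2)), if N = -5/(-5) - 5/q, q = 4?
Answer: 1504/7 ≈ 214.86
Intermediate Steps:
N = -¼ (N = -5/(-5) - 5/4 = -5*(-⅕) - 5*¼ = 1 - 5/4 = -¼ ≈ -0.25000)
Z(J) = -9 + 2*J/(-¼ + J) (Z(J) = -9 + (J + (0 + J))/(J - ¼) = -9 + (J + J)/(-¼ + J) = -9 + (2*J)/(-¼ + J) = -9 + 2*J/(-¼ + J))
(-134 + 102)*Z(I(2)) = (-134 + 102)*((9 - 28*2)/(-1 + 4*2)) = -32*(9 - 56)/(-1 + 8) = -32*(-47)/7 = -32*(-47/7) = 1504/7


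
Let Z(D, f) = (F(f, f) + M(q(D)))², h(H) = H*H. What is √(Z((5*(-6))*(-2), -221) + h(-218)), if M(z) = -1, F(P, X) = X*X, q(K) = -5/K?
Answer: 2*√596348281 ≈ 48841.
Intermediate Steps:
F(P, X) = X²
h(H) = H²
Z(D, f) = (-1 + f²)² (Z(D, f) = (f² - 1)² = (-1 + f²)²)
√(Z((5*(-6))*(-2), -221) + h(-218)) = √((-1 + (-221)²)² + (-218)²) = √((-1 + 48841)² + 47524) = √(48840² + 47524) = √(2385345600 + 47524) = √2385393124 = 2*√596348281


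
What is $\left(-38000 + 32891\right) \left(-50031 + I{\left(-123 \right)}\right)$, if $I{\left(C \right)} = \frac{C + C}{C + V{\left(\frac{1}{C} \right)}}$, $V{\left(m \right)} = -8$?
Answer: $255598785$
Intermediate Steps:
$I{\left(C \right)} = \frac{2 C}{-8 + C}$ ($I{\left(C \right)} = \frac{C + C}{C - 8} = \frac{2 C}{-8 + C}$)
$\left(-38000 + 32891\right) \left(-50031 + I{\left(-123 \right)}\right) = \left(-38000 + 32891\right) \left(-50031 + 2 \left(-123\right) \frac{1}{-8 - 123}\right) = - 5109 \left(-50031 + 2 \left(-123\right) \frac{1}{-131}\right) = - 5109 \left(-50031 + 2 \left(-123\right) \left(- \frac{1}{131}\right)\right) = - 5109 \left(-50031 + \frac{246}{131}\right) = \left(-5109\right) \left(- \frac{6553815}{131}\right) = 255598785$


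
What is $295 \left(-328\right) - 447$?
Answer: $-97207$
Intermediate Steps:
$295 \left(-328\right) - 447 = -96760 - 447 = -97207$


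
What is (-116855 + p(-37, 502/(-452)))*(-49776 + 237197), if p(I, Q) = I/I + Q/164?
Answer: -811734764986847/37064 ≈ -2.1901e+10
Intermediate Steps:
p(I, Q) = 1 + Q/164 (p(I, Q) = 1 + Q*(1/164) = 1 + Q/164)
(-116855 + p(-37, 502/(-452)))*(-49776 + 237197) = (-116855 + (1 + (502/(-452))/164))*(-49776 + 237197) = (-116855 + (1 + (502*(-1/452))/164))*187421 = (-116855 + (1 + (1/164)*(-251/226)))*187421 = (-116855 + (1 - 251/37064))*187421 = (-116855 + 36813/37064)*187421 = -4331076907/37064*187421 = -811734764986847/37064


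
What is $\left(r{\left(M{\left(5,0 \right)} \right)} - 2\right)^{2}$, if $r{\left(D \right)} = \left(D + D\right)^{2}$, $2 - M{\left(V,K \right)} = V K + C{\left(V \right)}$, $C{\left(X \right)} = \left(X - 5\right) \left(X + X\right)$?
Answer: $196$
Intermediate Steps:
$C{\left(X \right)} = 2 X \left(-5 + X\right)$ ($C{\left(X \right)} = \left(-5 + X\right) 2 X = 2 X \left(-5 + X\right)$)
$M{\left(V,K \right)} = 2 - K V - 2 V \left(-5 + V\right)$ ($M{\left(V,K \right)} = 2 - \left(V K + 2 V \left(-5 + V\right)\right) = 2 - \left(K V + 2 V \left(-5 + V\right)\right) = 2 - K V - 2 V \left(-5 + V\right)$)
$r{\left(D \right)} = 4 D^{2}$ ($r{\left(D \right)} = \left(2 D\right)^{2} = 4 D^{2}$)
$\left(r{\left(M{\left(5,0 \right)} \right)} - 2\right)^{2} = \left(4 \left(2 - 0 \cdot 5 - 10 \left(-5 + 5\right)\right)^{2} - 2\right)^{2} = \left(4 \left(2 + 0 - 10 \cdot 0\right)^{2} - 2\right)^{2} = \left(4 \left(2 + 0 + 0\right)^{2} - 2\right)^{2} = \left(4 \cdot 2^{2} - 2\right)^{2} = \left(4 \cdot 4 - 2\right)^{2} = \left(16 - 2\right)^{2} = 14^{2} = 196$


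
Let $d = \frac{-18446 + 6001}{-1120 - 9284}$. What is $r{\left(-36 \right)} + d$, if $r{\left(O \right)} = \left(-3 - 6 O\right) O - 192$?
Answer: $- \frac{81762995}{10404} \approx -7858.8$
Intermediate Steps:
$d = \frac{12445}{10404}$ ($d = - \frac{12445}{-10404} = \left(-12445\right) \left(- \frac{1}{10404}\right) = \frac{12445}{10404} \approx 1.1962$)
$r{\left(O \right)} = -192 + O \left(-3 - 6 O\right)$ ($r{\left(O \right)} = O \left(-3 - 6 O\right) - 192 = -192 + O \left(-3 - 6 O\right)$)
$r{\left(-36 \right)} + d = \left(-192 - 6 \left(-36\right)^{2} - -108\right) + \frac{12445}{10404} = \left(-192 - 7776 + 108\right) + \frac{12445}{10404} = -7860 + \frac{12445}{10404} = - \frac{81762995}{10404}$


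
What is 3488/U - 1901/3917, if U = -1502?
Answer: -8258899/2941667 ≈ -2.8076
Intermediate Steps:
3488/U - 1901/3917 = 3488/(-1502) - 1901/3917 = 3488*(-1/1502) - 1901*1/3917 = -1744/751 - 1901/3917 = -8258899/2941667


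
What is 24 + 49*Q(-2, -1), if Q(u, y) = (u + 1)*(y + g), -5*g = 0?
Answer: 73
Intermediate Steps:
g = 0 (g = -1/5*0 = 0)
Q(u, y) = y*(1 + u) (Q(u, y) = (u + 1)*(y + 0) = (1 + u)*y = y*(1 + u))
24 + 49*Q(-2, -1) = 24 + 49*(-(1 - 2)) = 24 + 49*(-1*(-1)) = 24 + 49*1 = 24 + 49 = 73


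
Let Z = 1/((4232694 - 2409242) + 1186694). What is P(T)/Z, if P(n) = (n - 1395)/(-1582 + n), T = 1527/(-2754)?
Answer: 3856355233374/1452785 ≈ 2.6545e+6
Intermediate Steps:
Z = 1/3010146 (Z = 1/(1823452 + 1186694) = 1/3010146 ≈ 3.3221e-7)
T = -509/918 (T = 1527*(-1/2754) = -509/918 ≈ -0.55447)
P(n) = (-1395 + n)/(-1582 + n)
P(T)/Z = ((-1395 - 509/918)/(-1582 - 509/918))/(1/3010146) = (-1281119/918/(-1452785/918))*3010146 = -918/1452785*(-1281119/918)*3010146 = (1281119/1452785)*3010146 = 3856355233374/1452785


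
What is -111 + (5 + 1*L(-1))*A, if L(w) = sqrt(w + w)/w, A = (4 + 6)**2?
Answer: 389 - 100*I*sqrt(2) ≈ 389.0 - 141.42*I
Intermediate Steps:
A = 100 (A = 10**2 = 100)
L(w) = sqrt(2)/sqrt(w) (L(w) = sqrt(2*w)/w = (sqrt(2)*sqrt(w))/w = sqrt(2)/sqrt(w))
-111 + (5 + 1*L(-1))*A = -111 + (5 + 1*(sqrt(2)/sqrt(-1)))*100 = -111 + (5 + 1*(sqrt(2)*(-I)))*100 = -111 + (5 + 1*(-I*sqrt(2)))*100 = -111 + (5 - I*sqrt(2))*100 = -111 + (500 - 100*I*sqrt(2)) = 389 - 100*I*sqrt(2)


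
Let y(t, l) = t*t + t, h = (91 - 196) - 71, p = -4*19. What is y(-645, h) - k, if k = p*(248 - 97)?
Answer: 426856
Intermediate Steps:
p = -76
h = -176 (h = -105 - 71 = -176)
k = -11476 (k = -76*(248 - 97) = -76*151 = -11476)
y(t, l) = t + t**2 (y(t, l) = t**2 + t = t + t**2)
y(-645, h) - k = -645*(1 - 645) - 1*(-11476) = -645*(-644) + 11476 = 415380 + 11476 = 426856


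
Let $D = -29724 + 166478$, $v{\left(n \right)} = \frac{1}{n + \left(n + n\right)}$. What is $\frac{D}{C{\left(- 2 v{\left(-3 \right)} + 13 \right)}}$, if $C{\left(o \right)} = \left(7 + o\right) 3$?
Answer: $\frac{205131}{91} \approx 2254.2$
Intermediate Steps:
$v{\left(n \right)} = \frac{1}{3 n}$ ($v{\left(n \right)} = \frac{1}{n + 2 n} = \frac{1}{3 n}$)
$D = 136754$
$C{\left(o \right)} = 21 + 3 o$
$\frac{D}{C{\left(- 2 v{\left(-3 \right)} + 13 \right)}} = \frac{136754}{21 + 3 \left(- 2 \frac{1}{3 \left(-3\right)} + 13\right)} = \frac{136754}{21 + 3 \left(- 2 \cdot \frac{1}{3} \left(- \frac{1}{3}\right) + 13\right)} = \frac{136754}{21 + 3 \left(\left(-2\right) \left(- \frac{1}{9}\right) + 13\right)} = \frac{136754}{21 + 3 \left(\frac{2}{9} + 13\right)} = \frac{136754}{21 + 3 \cdot \frac{119}{9}} = \frac{136754}{21 + \frac{119}{3}} = \frac{136754}{\frac{182}{3}} = 136754 \cdot \frac{3}{182} = \frac{205131}{91}$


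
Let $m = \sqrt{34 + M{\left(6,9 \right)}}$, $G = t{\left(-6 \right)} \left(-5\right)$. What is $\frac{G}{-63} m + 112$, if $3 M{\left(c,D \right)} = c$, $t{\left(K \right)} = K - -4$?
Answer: $\frac{2332}{21} \approx 111.05$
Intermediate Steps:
$t{\left(K \right)} = 4 + K$ ($t{\left(K \right)} = K + 4 = 4 + K$)
$M{\left(c,D \right)} = \frac{c}{3}$
$G = 10$ ($G = \left(4 - 6\right) \left(-5\right) = \left(-2\right) \left(-5\right) = 10$)
$m = 6$ ($m = \sqrt{34 + \frac{1}{3} \cdot 6} = \sqrt{34 + 2} = \sqrt{36} = 6$)
$\frac{G}{-63} m + 112 = \frac{10}{-63} \cdot 6 + 112 = 10 \left(- \frac{1}{63}\right) 6 + 112 = \left(- \frac{10}{63}\right) 6 + 112 = - \frac{20}{21} + 112 = \frac{2332}{21}$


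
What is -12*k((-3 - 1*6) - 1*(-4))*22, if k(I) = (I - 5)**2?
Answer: -26400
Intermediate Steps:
k(I) = (-5 + I)**2
-12*k((-3 - 1*6) - 1*(-4))*22 = -12*(-5 + ((-3 - 1*6) - 1*(-4)))**2*22 = -12*(-5 + ((-3 - 6) + 4))**2*22 = -12*(-5 + (-9 + 4))**2*22 = -12*(-5 - 5)**2*22 = -12*(-10)**2*22 = -12*100*22 = -1200*22 = -26400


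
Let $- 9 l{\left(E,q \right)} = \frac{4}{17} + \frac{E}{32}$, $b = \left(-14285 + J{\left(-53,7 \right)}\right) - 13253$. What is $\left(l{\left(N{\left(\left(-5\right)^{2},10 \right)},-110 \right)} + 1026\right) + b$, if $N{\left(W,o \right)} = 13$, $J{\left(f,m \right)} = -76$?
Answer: $- \frac{130175197}{4896} \approx -26588.0$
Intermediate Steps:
$b = -27614$ ($b = \left(-14285 - 76\right) - 13253 = -14361 - 13253 = -27614$)
$l{\left(E,q \right)} = - \frac{4}{153} - \frac{E}{288}$ ($l{\left(E,q \right)} = - \frac{\frac{4}{17} + \frac{E}{32}}{9} = - \frac{4}{153} - \frac{E}{288}$)
$\left(l{\left(N{\left(\left(-5\right)^{2},10 \right)},-110 \right)} + 1026\right) + b = \left(\left(- \frac{4}{153} - \frac{13}{288}\right) + 1026\right) - 27614 = \left(- \frac{349}{4896} + 1026\right) - 27614 = \frac{5022947}{4896} - 27614 = - \frac{130175197}{4896}$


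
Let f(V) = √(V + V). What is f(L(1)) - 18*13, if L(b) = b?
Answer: -234 + √2 ≈ -232.59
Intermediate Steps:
f(V) = √2*√V (f(V) = √(2*V) = √2*√V)
f(L(1)) - 18*13 = √2*√1 - 18*13 = √2*1 - 234 = √2 - 234 = -234 + √2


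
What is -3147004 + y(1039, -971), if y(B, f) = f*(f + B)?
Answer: -3213032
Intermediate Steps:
y(B, f) = f*(B + f)
-3147004 + y(1039, -971) = -3147004 - 971*(1039 - 971) = -3147004 - 971*68 = -3147004 - 66028 = -3213032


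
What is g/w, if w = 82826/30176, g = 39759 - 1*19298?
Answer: 308715568/41413 ≈ 7454.6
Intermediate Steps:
g = 20461 (g = 39759 - 19298 = 20461)
w = 41413/15088 (w = 82826*(1/30176) = 41413/15088 ≈ 2.7448)
g/w = 20461/(41413/15088) = 20461*(15088/41413) = 308715568/41413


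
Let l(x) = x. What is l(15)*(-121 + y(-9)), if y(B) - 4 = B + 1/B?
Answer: -5675/3 ≈ -1891.7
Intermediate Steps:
y(B) = 4 + B + 1/B (y(B) = 4 + (B + 1/B) = 4 + B + 1/B)
l(15)*(-121 + y(-9)) = 15*(-121 + (4 - 9 + 1/(-9))) = 15*(-121 + (4 - 9 - 1/9)) = 15*(-121 - 46/9) = 15*(-1135/9) = -5675/3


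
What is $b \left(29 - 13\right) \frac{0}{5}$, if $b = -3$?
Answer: $0$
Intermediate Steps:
$b \left(29 - 13\right) \frac{0}{5} = - 3 \left(29 - 13\right) \frac{0}{5} = \left(-3\right) 16 \cdot 0 \cdot \frac{1}{5} = \left(-48\right) 0 = 0$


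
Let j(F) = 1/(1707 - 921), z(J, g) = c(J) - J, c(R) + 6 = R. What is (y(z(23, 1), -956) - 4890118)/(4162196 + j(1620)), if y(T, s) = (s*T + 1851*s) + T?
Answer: -5229999984/3271486057 ≈ -1.5987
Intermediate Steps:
c(R) = -6 + R
z(J, g) = -6 (z(J, g) = (-6 + J) - J = -6)
y(T, s) = T + 1851*s + T*s (y(T, s) = (T*s + 1851*s) + T = (1851*s + T*s) + T = T + 1851*s + T*s)
j(F) = 1/786
(y(z(23, 1), -956) - 4890118)/(4162196 + j(1620)) = ((-6 + 1851*(-956) - 6*(-956)) - 4890118)/(4162196 + 1/786) = ((-6 - 1769556 + 5736) - 4890118)/(3271486057/786) = (-1763826 - 4890118)*(786/3271486057) = -6653944*786/3271486057 = -5229999984/3271486057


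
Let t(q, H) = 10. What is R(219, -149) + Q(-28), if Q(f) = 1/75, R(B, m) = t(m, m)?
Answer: 751/75 ≈ 10.013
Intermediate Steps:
R(B, m) = 10
Q(f) = 1/75
R(219, -149) + Q(-28) = 10 + 1/75 = 751/75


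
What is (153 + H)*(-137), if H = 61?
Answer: -29318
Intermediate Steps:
(153 + H)*(-137) = (153 + 61)*(-137) = 214*(-137) = -29318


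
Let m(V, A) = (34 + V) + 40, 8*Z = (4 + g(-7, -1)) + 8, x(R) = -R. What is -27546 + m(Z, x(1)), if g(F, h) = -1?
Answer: -219765/8 ≈ -27471.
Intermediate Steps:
Z = 11/8 (Z = ((4 - 1) + 8)/8 = (3 + 8)/8 = (⅛)*11 = 11/8 ≈ 1.3750)
m(V, A) = 74 + V
-27546 + m(Z, x(1)) = -27546 + (74 + 11/8) = -27546 + 603/8 = -219765/8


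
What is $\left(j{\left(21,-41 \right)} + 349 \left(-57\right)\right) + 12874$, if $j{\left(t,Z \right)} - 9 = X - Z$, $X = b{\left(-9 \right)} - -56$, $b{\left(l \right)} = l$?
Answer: $-6922$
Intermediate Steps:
$X = 47$ ($X = -9 - -56 = -9 + 56 = 47$)
$j{\left(t,Z \right)} = 56 - Z$ ($j{\left(t,Z \right)} = 9 - \left(-47 + Z\right) = 56 - Z$)
$\left(j{\left(21,-41 \right)} + 349 \left(-57\right)\right) + 12874 = \left(\left(56 - -41\right) + 349 \left(-57\right)\right) + 12874 = \left(\left(56 + 41\right) - 19893\right) + 12874 = \left(97 - 19893\right) + 12874 = -19796 + 12874 = -6922$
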